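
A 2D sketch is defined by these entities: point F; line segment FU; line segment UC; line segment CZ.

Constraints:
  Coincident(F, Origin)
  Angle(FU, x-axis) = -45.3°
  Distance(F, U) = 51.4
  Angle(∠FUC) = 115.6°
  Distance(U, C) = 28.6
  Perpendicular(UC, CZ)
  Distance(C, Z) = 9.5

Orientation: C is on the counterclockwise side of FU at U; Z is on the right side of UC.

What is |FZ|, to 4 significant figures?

75.51

∠FUC = 115.6°, so UC runs at -45.3° + (180° − 115.6°) = 19.10° from the x-axis; with |UC| = 28.6, C = U + 28.6·(cos 19.10°, sin 19.10°) = (63.18, -27.18). UC is perpendicular to CZ; with |CZ| = 9.5 on the right of UC, Z = C + 9.5·(0.3272, -0.9449) = (66.29, -36.15). Then |FZ| = |Z − F| = 75.51.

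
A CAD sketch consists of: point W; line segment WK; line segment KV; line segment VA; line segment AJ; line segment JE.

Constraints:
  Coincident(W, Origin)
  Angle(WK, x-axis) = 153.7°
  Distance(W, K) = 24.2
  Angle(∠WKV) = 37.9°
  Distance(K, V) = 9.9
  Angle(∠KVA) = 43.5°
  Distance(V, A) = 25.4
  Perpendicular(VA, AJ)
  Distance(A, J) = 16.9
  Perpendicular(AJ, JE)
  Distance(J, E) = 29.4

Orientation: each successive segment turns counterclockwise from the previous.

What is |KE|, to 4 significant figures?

15.06

W is at the origin; WK runs at 153.7° with length 24.2, so K = (-21.69, 10.72). ∠WKV = 37.9° gives KV at -64.20° from the x-axis; with |KV| = 9.9, V = (-17.39, 1.809). ∠KVA = 43.5° gives VA at 72.30° from the x-axis; with |VA| = 25.4, A = (-9.664, 26.01). The perpendicularity gives AJ at right angles to VA, so AJ runs at 162.3°; with |AJ| = 16.9, J = (-25.76, 31.14). AJ ⟂ JE, so JE runs at -107.7°; with |JE| = 29.4, E = (-34.70, 3.137). Then |KE| = |E − K| = 15.06.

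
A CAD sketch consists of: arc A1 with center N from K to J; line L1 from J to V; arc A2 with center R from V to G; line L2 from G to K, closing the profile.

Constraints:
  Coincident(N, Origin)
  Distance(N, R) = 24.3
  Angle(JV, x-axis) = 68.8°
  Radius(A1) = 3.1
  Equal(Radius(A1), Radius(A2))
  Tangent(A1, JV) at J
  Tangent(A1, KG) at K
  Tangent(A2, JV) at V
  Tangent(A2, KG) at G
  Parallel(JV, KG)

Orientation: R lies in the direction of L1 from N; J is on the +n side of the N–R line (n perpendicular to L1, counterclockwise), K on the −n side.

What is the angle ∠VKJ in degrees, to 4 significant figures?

75.69°

Tangency of A1 to both parallel lines with radius 3.1 puts J and K at N ± 3.1·n: J = (-2.890, 1.121), K = (2.890, -1.121). Equal radii place V and G the same way about R: V = R + 3.1·n = (5.897, 23.78), G = R − 3.1·n = (11.68, 21.53). Then cos ∠VKJ = KV·KJ / (|KV||KJ|), giving 75.69°.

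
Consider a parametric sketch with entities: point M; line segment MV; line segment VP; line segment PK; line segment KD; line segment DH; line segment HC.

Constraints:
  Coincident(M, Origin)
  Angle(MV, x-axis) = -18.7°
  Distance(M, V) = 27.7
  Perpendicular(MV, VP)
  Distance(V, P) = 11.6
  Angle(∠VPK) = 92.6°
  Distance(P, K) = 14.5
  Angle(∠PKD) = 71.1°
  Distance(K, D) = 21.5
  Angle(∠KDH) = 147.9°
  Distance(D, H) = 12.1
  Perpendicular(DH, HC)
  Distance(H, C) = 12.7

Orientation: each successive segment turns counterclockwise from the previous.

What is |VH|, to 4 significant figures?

16.42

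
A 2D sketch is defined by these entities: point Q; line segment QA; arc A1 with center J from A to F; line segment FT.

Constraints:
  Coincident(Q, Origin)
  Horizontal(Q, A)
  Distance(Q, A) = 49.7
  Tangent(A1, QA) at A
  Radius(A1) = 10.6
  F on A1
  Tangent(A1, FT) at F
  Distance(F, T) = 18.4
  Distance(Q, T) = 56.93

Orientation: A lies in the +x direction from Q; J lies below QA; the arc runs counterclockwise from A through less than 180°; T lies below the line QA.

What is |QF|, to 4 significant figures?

42.63

Q is at the origin; QA is horizontal with |QA| = 49.7 and A on the +x side, so A = (49.70, 0.000). Tangency of A1 to QA means the radius JA is perpendicular to QA, so J = A + (0, -10.6) = (49.70, -10.60). Since JF ⟂ FT (tangency), |JT| = √(10.6² + 18.4²) = 21.23 regardless of where F sits on A1. So T lies on both circle(Q, 56.93) and circle(J, 21.23); the below-QA intersection is T = (47.29, -31.70). F is the foot of the tangent from T: F = (39.97, -14.81).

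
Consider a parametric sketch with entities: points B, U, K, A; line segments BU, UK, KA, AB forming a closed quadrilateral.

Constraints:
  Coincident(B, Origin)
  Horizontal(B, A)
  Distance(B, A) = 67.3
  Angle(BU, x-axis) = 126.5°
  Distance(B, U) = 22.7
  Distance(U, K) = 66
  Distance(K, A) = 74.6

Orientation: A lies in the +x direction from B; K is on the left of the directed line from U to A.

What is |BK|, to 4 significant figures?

73.30

Checks: |UK| = 66.00 ✓; |KA| = 74.60 ✓.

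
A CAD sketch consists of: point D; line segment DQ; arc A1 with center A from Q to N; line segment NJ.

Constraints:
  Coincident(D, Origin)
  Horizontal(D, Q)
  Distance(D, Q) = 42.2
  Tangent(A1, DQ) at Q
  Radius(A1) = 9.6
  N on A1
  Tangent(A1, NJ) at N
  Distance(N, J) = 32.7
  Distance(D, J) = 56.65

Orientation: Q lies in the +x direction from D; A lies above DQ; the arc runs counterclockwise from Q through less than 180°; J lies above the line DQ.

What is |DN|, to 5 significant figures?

52.678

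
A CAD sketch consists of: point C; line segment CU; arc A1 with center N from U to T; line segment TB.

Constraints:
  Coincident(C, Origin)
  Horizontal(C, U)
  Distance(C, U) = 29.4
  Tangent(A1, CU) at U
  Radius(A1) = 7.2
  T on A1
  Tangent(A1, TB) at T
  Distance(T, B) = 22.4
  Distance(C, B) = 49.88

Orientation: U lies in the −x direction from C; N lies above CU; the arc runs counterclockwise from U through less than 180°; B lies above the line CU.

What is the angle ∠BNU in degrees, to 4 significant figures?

148.1°

Checks: ∠(NU, UC) = 90.00° ✓; |NT| = 7.200 ✓; ∠(NT, TB) = 90.00° ✓; |TB| = 22.40 ✓; |CB| = 49.88 ✓.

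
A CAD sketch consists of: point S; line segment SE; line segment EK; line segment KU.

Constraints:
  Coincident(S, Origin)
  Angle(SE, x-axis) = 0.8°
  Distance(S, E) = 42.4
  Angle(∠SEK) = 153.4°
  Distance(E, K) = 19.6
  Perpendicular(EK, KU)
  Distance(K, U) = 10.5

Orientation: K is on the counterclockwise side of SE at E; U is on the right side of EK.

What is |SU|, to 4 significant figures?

64.63

S is at the origin; SE runs at 0.8° with length 42.4, so E = 42.4·(cos 0.8°, sin 0.8°) = (42.40, 0.5920). ∠SEK = 153.4°, so EK runs at 0.8° + (180° − 153.4°) = 27.40° from the x-axis; with |EK| = 19.6, K = E + 19.6·(cos 27.40°, sin 27.40°) = (59.80, 9.612). EK is perpendicular to KU; with |KU| = 10.5 on the right of EK, U = K + 10.5·(0.4602, -0.8878) = (64.63, 0.2899). Then |SU| = |U − S| = 64.63.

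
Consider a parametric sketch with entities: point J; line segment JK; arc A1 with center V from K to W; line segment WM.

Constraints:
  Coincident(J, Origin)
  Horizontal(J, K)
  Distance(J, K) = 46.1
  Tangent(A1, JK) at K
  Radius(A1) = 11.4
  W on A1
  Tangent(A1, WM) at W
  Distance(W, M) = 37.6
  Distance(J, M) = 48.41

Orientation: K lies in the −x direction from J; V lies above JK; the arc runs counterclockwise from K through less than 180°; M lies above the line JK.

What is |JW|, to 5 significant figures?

36.173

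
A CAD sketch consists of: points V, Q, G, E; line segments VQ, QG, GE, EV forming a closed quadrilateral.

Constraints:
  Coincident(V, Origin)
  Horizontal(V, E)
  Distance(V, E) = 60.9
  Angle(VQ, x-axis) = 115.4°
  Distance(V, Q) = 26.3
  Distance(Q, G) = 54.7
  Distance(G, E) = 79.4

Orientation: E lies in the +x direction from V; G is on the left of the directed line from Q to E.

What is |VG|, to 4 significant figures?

71.31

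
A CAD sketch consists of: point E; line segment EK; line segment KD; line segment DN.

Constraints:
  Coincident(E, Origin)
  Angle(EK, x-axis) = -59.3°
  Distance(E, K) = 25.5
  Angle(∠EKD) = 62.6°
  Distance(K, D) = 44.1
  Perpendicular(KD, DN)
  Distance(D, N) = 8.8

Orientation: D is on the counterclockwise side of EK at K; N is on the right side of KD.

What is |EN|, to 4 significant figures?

45.12

∠EKD = 62.6°, so KD runs at -59.3° + (180° − 62.6°) = 58.10° from the x-axis; with |KD| = 44.1, D = K + 44.1·(cos 58.10°, sin 58.10°) = (36.32, 15.51). KD ⟂ DN; with |DN| = 8.8 on the right of KD, N = D + 8.8·(0.8490, -0.5284) = (43.79, 10.86). Then |EN| = |N − E| = 45.12.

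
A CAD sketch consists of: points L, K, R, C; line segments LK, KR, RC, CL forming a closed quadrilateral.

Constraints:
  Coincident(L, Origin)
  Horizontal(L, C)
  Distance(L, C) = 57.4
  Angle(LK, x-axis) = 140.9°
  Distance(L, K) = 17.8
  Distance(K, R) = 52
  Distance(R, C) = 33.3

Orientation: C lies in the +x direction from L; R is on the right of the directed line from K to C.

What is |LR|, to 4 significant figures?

34.31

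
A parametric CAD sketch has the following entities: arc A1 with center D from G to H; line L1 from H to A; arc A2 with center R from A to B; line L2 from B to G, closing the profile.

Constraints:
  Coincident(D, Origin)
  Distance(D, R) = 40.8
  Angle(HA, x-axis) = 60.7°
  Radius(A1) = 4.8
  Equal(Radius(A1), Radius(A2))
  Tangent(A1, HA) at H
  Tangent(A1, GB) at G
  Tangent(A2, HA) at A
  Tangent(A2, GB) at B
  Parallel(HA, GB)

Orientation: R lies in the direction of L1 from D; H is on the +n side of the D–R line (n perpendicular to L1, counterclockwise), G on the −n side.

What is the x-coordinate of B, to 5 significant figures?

24.153

Tangency of A1 to both parallel lines with radius 4.8 puts H and G at D ± 4.8·n: H = (-4.1859, 2.3490), G = (4.1859, -2.3490). Equal radii place A and B the same way about R: A = R + 4.8·n = (15.781, 37.929), B = R − 4.8·n = (24.153, 33.231). So B.x = 24.153.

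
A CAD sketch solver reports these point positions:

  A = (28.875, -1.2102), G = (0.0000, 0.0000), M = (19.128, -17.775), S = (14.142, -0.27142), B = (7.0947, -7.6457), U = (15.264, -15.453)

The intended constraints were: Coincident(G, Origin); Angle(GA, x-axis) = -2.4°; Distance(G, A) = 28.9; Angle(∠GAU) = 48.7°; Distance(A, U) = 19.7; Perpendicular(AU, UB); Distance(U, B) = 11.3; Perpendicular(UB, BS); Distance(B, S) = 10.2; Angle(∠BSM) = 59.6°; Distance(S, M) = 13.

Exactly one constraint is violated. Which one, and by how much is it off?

Distance(S, M) = 13 — off by 5.20.

G = (0.00, 0.00) ✓; GA at -2.400° ✓; |GA| = 28.90 ✓; ∠GAU = 48.70° ✓; |AU| = 19.70 ✓; ∠(AU, UB) = 90.00° ✓; |UB| = 11.30 ✓; ∠(UB, BS) = 90.00° ✓; |BS| = 10.20 ✓; ∠BSM = 59.60° ✓; |SM| = 18.20 ✗.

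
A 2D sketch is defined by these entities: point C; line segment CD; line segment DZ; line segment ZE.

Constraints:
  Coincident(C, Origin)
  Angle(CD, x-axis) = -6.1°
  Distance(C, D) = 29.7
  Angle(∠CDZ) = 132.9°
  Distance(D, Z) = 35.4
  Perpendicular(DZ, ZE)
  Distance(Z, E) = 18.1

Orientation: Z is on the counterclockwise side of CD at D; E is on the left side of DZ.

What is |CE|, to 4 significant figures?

55.74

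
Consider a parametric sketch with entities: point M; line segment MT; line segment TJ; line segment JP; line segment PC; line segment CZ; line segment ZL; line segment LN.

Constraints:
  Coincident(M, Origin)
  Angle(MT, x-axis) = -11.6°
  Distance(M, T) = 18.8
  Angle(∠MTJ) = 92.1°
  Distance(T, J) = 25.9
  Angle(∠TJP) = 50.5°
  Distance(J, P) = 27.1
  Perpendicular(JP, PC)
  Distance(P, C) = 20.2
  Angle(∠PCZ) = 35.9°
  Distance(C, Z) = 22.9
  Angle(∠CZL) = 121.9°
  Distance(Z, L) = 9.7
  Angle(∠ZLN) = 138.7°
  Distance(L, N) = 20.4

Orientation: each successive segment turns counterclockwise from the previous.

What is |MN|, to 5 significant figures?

25.348

M is at the origin; MT runs at -11.6° with length 18.8, so T = (18.416, -3.7803). ∠MTJ = 92.1° gives TJ at 76.300° from the x-axis; with |TJ| = 25.9, J = (24.550, 21.383). ∠TJP = 50.5° gives JP at -154.20° from the x-axis; with |JP| = 27.1, P = (0.15148, 9.5881). The perpendicularity gives PC at right angles to JP, so PC runs at -64.200°; with |PC| = 20.2, C = (8.9432, -8.5983). ∠PCZ = 35.9° gives CZ at 79.900° from the x-axis; with |CZ| = 22.9, Z = (12.959, 13.947). ∠CZL = 121.9° gives ZL at 138.00° from the x-axis; with |ZL| = 9.7, L = (5.7505, 20.437). ∠ZLN = 138.7° gives LN at 179.30° from the x-axis; with |LN| = 20.4, N = (-14.648, 20.687). Then |MN| = |N − M| = 25.348.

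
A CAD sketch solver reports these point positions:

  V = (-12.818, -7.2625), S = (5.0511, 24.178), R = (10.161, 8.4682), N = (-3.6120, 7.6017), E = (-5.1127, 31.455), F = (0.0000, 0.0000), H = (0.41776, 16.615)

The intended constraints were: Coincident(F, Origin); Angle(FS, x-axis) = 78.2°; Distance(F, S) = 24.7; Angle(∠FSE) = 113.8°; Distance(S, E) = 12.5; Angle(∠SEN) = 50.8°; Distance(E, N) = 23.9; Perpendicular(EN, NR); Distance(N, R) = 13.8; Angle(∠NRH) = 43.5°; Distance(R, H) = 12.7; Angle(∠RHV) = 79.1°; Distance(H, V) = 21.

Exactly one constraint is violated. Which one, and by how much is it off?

Distance(H, V) = 21 — off by 6.30.

F = (0.00, 0.00) ✓; FS at 78.20° ✓; |FS| = 24.70 ✓; ∠FSE = 113.8° ✓; |SE| = 12.50 ✓; ∠SEN = 50.80° ✓; |EN| = 23.90 ✓; ∠(EN, NR) = 90.00° ✓; |NR| = 13.80 ✓; ∠NRH = 43.50° ✓; |RH| = 12.70 ✓; ∠RHV = 79.10° ✓; |HV| = 27.30 ✗.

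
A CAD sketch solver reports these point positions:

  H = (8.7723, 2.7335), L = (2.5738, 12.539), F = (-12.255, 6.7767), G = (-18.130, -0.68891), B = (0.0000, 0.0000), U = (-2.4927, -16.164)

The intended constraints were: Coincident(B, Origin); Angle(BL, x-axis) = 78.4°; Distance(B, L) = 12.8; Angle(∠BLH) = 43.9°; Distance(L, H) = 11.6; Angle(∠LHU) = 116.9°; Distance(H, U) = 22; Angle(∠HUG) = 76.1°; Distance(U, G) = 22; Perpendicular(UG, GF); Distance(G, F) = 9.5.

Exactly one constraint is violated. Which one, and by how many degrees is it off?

Perpendicular(UG, GF) — off by 6.50°.

B = (0.00, 0.00) ✓; BL at 78.40° ✓; |BL| = 12.80 ✓; ∠BLH = 43.90° ✓; |LH| = 11.60 ✓; ∠LHU = 116.9° ✓; |HU| = 22.00 ✓; ∠HUG = 76.10° ✓; |UG| = 22.00 ✓; ∠(UG, GF) = 83.50° ✗; |GF| = 9.500 ✓.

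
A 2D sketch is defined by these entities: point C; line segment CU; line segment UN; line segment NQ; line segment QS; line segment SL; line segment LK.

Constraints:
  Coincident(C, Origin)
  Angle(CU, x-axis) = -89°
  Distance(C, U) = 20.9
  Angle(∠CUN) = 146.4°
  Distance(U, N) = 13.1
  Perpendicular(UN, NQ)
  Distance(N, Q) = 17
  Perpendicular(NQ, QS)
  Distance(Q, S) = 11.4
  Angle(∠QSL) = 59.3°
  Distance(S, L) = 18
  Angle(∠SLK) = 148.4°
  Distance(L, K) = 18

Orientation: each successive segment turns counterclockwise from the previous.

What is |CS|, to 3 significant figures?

19.9

The perpendicularity gives NQ at right angles to UN, so NQ runs at 34.6°; with |NQ| = 17.0, Q = (21.8, -22.0). NQ is perpendicular to QS, so QS runs at 125°; with |QS| = 11.4, S = (15.3, -12.6). Then |CS| = |S − C| = 19.9.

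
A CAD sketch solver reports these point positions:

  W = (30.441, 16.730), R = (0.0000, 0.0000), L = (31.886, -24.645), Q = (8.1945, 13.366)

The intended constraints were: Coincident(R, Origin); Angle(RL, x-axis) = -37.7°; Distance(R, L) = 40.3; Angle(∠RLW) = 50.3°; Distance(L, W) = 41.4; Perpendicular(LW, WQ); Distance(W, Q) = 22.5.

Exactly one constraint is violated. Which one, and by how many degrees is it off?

Perpendicular(LW, WQ) — off by 6.60°.

R = (0.00, 0.00) ✓; RL at -37.70° ✓; |RL| = 40.30 ✓; ∠RLW = 50.30° ✓; |LW| = 41.40 ✓; ∠(LW, WQ) = 96.60° ✗; |WQ| = 22.50 ✓.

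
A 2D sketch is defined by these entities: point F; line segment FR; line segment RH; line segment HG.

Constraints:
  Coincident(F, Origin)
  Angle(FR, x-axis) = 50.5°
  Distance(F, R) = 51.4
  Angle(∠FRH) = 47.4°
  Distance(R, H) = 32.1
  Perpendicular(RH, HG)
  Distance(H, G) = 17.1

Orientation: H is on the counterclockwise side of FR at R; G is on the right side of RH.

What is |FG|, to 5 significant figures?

55.001

F is at the origin; FR runs at 50.5° with length 51.4, so R = 51.4·(cos 50.5°, sin 50.5°) = (32.694, 39.662). ∠FRH = 47.4°, so RH runs at 50.5° + (180° − 47.4°) = 183.10° from the x-axis; with |RH| = 32.1, H = R + 32.1·(cos 183.10°, sin 183.10°) = (0.64139, 37.926). RH ⟂ HG; with |HG| = 17.1 on the right of RH, G = H + 17.1·(-0.054079, 0.99854) = (-0.28335, 55.001). Then |FG| = |G − F| = 55.001.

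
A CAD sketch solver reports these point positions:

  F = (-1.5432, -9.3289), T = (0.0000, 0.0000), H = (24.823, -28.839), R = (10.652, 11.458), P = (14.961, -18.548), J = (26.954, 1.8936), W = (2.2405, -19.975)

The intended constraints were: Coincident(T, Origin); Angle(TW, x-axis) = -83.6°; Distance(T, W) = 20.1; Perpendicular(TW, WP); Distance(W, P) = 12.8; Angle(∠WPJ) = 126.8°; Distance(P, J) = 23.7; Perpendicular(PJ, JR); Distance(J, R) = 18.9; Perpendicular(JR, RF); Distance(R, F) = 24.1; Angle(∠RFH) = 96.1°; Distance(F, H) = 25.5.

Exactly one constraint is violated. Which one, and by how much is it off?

Distance(F, H) = 25.5 — off by 7.30.

T = (0.00, 0.00) ✓; TW at -83.60° ✓; |TW| = 20.10 ✓; ∠(TW, WP) = 90.00° ✓; |WP| = 12.80 ✓; ∠WPJ = 126.8° ✓; |PJ| = 23.70 ✓; ∠(PJ, JR) = 90.00° ✓; |JR| = 18.90 ✓; ∠(JR, RF) = 90.00° ✓; |RF| = 24.10 ✓; ∠RFH = 96.10° ✓; |FH| = 32.80 ✗.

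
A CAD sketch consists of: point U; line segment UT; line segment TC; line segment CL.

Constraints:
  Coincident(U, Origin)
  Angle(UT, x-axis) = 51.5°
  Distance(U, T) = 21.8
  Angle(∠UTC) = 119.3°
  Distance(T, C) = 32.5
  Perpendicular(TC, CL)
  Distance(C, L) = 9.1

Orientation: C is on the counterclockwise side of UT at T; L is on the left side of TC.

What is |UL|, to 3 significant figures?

44.3

U is at the origin; UT runs at 51.5° with length 21.8, so T = 21.8·(cos 51.5°, sin 51.5°) = (13.6, 17.1). ∠UTC = 119.3°, so TC runs at 51.5° + (180° − 119.3°) = 112° from the x-axis; with |TC| = 32.5, C = T + 32.5·(cos 112°, sin 112°) = (1.29, 47.2). The perpendicularity gives CL at right angles to TC; with |CL| = 9.1 on the left of TC, L = C + 9.1·(-0.926, -0.378) = (-7.13, 43.7). Then |UL| = |L − U| = 44.3.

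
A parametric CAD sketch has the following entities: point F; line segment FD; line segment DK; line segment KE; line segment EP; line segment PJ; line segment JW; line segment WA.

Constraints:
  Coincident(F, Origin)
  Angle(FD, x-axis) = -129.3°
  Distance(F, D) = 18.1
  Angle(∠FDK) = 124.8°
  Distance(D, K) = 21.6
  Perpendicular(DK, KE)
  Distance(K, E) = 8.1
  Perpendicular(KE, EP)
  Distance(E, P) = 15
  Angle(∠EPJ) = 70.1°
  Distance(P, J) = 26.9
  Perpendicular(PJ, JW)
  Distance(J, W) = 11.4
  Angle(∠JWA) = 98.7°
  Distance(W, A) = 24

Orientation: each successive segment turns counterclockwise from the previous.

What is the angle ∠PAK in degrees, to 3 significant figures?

80.8°

PJ is perpendicular to JW, so JW runs at -54.2°; with |JW| = 11.4, W = (-17.0, -43.1). ∠JWA = 98.7° gives WA at 27.1° from the x-axis; with |WA| = 24.0, A = (4.35, -32.2). Then cos ∠PAK = AP·AK / (|AP||AK|), giving 80.8°.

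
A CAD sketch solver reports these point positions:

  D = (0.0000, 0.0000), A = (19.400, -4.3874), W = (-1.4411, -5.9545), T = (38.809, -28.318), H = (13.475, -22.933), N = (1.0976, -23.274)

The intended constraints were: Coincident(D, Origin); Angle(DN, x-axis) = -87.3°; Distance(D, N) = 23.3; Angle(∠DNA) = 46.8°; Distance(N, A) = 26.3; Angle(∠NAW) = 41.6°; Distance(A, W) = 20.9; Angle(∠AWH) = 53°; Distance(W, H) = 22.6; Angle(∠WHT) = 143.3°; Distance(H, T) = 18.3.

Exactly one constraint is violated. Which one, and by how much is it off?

Distance(H, T) = 18.3 — off by 7.60.

D = (0.00, 0.00) ✓; DN at -87.30° ✓; |DN| = 23.30 ✓; ∠DNA = 46.80° ✓; |NA| = 26.30 ✓; ∠NAW = 41.60° ✓; |AW| = 20.90 ✓; ∠AWH = 53.00° ✓; |WH| = 22.60 ✓; ∠WHT = 143.3° ✓; |HT| = 25.90 ✗.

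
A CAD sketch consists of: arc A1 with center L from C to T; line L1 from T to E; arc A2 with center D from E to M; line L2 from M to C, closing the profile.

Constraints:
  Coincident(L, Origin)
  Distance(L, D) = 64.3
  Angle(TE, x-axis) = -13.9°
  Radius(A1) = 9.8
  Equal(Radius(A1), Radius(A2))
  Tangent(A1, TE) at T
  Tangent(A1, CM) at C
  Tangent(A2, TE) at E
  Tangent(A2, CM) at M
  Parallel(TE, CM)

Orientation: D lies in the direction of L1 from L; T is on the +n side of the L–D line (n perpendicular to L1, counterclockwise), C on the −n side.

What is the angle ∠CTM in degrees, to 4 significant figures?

73.05°

The slot axis is L1's direction at -13.9°, so u = (cos -13.9°, sin -13.9°) = (0.9707, -0.2402) and n = (−sin -13.9°, cos -13.9°) = (0.2402, 0.9707). L is at the origin and D lies 64.3 along u from L, so D = 64.3·u = (62.42, -15.45). Tangency of A1 to both parallel lines with radius 9.8 puts T and C at L ± 9.8·n: T = (2.354, 9.513), C = (-2.354, -9.513). Equal radii place E and M the same way about D: E = D + 9.8·n = (64.77, -5.934), M = D − 9.8·n = (60.06, -24.96). Then cos ∠CTM = TC·TM / (|TC||TM|), giving 73.05°.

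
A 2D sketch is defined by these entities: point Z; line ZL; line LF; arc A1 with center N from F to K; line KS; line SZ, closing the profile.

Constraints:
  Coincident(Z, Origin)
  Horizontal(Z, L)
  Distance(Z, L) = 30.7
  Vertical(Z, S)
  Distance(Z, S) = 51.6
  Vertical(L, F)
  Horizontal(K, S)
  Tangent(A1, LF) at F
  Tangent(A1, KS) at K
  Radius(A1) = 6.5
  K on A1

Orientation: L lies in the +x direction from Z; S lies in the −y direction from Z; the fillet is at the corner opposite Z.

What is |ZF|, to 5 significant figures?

54.557

Z is at the origin; Z and L share the same y with |ZL| = 30.7 and L on the +x side, so L = (30.700, 0.0000). Z and S share the same x with |ZS| = 51.6 and S on the −y side, so S = (0.0000, -51.600). The virtual corner opposite Z is at (30.700, -51.600). A1 meets LF tangentially, so NF is at right angles to LF and since A1 is tangent to KS there, NK ⟂ KS, with radius 6.5, so the center N sits 6.5 in from both sides at N = (24.200, -45.100). That places the tangent points at F = (30.700, -45.100) on LF and K = (24.200, -51.600) on KS. Then |ZF| = |F − Z| = 54.557.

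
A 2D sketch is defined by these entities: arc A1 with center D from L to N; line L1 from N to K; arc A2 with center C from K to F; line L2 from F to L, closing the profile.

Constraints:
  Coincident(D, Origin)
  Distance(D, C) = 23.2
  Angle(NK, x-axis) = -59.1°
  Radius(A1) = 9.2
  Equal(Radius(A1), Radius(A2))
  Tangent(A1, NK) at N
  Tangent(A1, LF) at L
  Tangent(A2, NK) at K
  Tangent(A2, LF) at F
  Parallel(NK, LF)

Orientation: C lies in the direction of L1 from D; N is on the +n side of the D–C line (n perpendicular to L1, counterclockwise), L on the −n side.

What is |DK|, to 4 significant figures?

24.96

The slot axis is L1's direction at -59.1°, so u = (cos -59.1°, sin -59.1°) = (0.5135, -0.8581) and n = (−sin -59.1°, cos -59.1°) = (0.8581, 0.5135). D is at the origin and C lies 23.2 along u from D, so C = 23.2·u = (11.91, -19.91). Tangency of A1 to both parallel lines with radius 9.2 puts N and L at D ± 9.2·n: N = (7.894, 4.725), L = (-7.894, -4.725). Equal radii place K and F the same way about C: K = C + 9.2·n = (19.81, -15.18), F = C − 9.2·n = (4.020, -24.63). Then |DK| = |K − D| = 24.96.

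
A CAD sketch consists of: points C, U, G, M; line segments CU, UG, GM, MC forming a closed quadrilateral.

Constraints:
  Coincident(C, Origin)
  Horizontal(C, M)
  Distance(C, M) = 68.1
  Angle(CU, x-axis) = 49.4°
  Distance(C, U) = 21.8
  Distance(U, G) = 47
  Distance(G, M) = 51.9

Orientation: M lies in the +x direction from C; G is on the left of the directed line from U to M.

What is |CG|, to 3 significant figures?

68.7

C is at the origin; C and M share the same y with |CM| = 68.1 and M in +x, so M = (68.1, 0). CU runs at 49.4° with |CU| = 21.8, so U = (14.2, 16.6). G is determined by |UG| = 47.0 and |GM| = 51.9 together: it lies at the intersection of circle(U, 47.0) and circle(M, 51.9). With |UM| = 56.4, the foot of the radical line on UM is 23.9 from U and the perpendicular offset is √(47.0² − 23.9²) = 40.5. Taking the left-of-UM solution: G = (48.9, 48.2).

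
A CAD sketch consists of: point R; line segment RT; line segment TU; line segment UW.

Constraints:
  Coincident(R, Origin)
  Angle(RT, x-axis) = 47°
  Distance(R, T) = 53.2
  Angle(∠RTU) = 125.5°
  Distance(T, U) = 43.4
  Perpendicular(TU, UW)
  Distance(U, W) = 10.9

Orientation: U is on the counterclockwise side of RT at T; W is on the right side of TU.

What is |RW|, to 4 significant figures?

91.97

R is at the origin; RT runs at 47.0° with length 53.2, so T = 53.2·(cos 47.0°, sin 47.0°) = (36.28, 38.91). ∠RTU = 125.5°, so TU runs at 47.0° + (180° − 125.5°) = 101.5° from the x-axis; with |TU| = 43.4, U = T + 43.4·(cos 101.5°, sin 101.5°) = (27.63, 81.44). TU is perpendicular to UW; with |UW| = 10.9 on the right of TU, W = U + 10.9·(0.9799, 0.1994) = (38.31, 83.61). Then |RW| = |W − R| = 91.97.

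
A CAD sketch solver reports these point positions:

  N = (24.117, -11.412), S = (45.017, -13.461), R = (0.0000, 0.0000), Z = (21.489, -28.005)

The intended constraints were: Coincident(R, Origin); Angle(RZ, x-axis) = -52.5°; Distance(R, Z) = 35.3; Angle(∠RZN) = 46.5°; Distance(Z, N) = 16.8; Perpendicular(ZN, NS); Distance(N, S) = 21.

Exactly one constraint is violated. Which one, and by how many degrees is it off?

Perpendicular(ZN, NS) — off by 3.40°.

R = (0.00, 0.00) ✓; RZ at -52.50° ✓; |RZ| = 35.30 ✓; ∠RZN = 46.50° ✓; |ZN| = 16.80 ✓; ∠(ZN, NS) = 86.60° ✗; |NS| = 21.00 ✓.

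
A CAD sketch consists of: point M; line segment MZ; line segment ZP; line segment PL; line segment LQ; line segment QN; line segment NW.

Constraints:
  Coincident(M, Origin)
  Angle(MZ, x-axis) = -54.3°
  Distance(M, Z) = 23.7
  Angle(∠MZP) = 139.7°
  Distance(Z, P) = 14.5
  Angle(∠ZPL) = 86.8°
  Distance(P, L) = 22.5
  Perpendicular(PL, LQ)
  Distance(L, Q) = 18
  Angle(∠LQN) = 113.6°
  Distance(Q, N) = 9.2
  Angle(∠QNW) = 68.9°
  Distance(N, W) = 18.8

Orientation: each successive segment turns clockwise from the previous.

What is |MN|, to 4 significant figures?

10.44

PL ⟂ LQ, so LQ runs at 82.20°; with |LQ| = 18.0, Q = (-7.182, -12.81). ∠LQN = 113.6° gives QN at 15.80° from the x-axis; with |QN| = 9.2, N = (1.671, -10.31). Then |MN| = |N − M| = 10.44.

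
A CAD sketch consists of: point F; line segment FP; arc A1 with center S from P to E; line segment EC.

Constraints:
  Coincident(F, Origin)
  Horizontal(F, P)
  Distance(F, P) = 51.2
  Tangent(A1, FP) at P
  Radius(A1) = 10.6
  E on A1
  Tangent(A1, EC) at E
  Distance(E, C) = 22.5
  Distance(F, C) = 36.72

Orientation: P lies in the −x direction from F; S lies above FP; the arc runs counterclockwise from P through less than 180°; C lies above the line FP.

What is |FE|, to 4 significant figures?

42.93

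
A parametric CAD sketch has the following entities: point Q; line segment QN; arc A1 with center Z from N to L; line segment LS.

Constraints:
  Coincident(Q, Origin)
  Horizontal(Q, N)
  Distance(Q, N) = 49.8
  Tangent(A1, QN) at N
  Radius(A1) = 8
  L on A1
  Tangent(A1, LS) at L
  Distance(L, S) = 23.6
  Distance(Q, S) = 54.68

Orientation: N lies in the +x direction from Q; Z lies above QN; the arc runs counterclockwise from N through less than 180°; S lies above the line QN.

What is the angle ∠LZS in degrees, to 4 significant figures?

71.27°

Checks: |ZL| = 8.000 ✓; ∠(ZL, LS) = 90.00° ✓; |LS| = 23.60 ✓; |QS| = 54.68 ✓.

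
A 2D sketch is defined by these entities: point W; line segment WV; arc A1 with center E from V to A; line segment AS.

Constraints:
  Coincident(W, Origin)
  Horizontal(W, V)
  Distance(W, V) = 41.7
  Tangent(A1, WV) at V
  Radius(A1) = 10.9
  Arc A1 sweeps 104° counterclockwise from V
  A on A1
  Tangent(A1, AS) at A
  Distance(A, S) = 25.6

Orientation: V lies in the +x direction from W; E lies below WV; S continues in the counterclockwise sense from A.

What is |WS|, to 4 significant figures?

53.53

On A1, V sits at bearing 90° from E; a 104° counterclockwise sweep puts A at bearing 194°, so A = E + 10.9·(cos 194°, sin 194°) = (31.12, -13.54). The tangent condition forces EA to be normal to AS, so AS runs along (−sin 194°, cos 194°); with |AS| = 25.6, S = (37.32, -38.38). Then |WS| = |S − W| = 53.53.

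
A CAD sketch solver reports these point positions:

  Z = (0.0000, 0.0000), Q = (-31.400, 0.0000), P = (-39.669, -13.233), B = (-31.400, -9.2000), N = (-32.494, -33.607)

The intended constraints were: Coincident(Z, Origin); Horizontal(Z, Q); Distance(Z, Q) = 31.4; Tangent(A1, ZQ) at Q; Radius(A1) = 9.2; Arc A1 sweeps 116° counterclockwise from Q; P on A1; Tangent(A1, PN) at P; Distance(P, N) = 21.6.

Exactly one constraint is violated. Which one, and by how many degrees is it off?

Tangent(A1, PN) at P — off by 6.60°.

Z = (0.00, 0.00) ✓; Z.y = 0.00, Q.y = 0.00 ✓; |ZQ| = 31.40 ✓; ∠(BQ, QZ) = 90.00° ✓; |BQ| = 9.200 ✓; bearing(B→P) − bearing(B→Q) = 116.0° ✓; |BP| = 9.200 ✓; ∠(BP, PN) = 96.60° ✗; |PN| = 21.60 ✓.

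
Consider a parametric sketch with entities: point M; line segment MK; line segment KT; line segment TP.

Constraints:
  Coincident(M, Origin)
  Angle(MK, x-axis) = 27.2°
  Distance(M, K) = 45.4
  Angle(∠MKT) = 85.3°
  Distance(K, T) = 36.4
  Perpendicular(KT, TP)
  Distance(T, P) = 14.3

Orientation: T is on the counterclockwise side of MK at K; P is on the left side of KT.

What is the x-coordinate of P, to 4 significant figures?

9.004

∠MKT = 85.3°, so KT runs at 27.2° + (180° − 85.3°) = 121.9° from the x-axis; with |KT| = 36.4, T = K + 36.4·(cos 121.9°, sin 121.9°) = (21.14, 51.65). The perpendicularity gives TP at right angles to KT; with |TP| = 14.3 on the left of KT, P = T + 14.3·(-0.8490, -0.5284) = (9.004, 44.10). So P.x = 9.004.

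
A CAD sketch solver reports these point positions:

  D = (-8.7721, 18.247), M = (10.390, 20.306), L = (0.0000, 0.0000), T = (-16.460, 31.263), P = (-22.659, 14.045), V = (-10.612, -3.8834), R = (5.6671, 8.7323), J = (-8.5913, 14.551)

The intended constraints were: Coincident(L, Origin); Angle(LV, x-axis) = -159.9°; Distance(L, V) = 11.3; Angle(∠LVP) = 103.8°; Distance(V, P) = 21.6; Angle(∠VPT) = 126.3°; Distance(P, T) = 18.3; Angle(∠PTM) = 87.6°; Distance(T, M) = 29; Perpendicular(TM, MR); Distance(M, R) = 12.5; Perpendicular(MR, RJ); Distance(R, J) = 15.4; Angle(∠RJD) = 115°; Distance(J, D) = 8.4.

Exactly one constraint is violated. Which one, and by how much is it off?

Distance(J, D) = 8.4 — off by 4.70.

L = (0.00, 0.00) ✓; LV at -159.9° ✓; |LV| = 11.30 ✓; ∠LVP = 103.8° ✓; |VP| = 21.60 ✓; ∠VPT = 126.3° ✓; |PT| = 18.30 ✓; ∠PTM = 87.60° ✓; |TM| = 29.00 ✓; ∠(TM, MR) = 90.00° ✓; |MR| = 12.50 ✓; ∠(MR, RJ) = 90.00° ✓; |RJ| = 15.40 ✓; ∠RJD = 115.0° ✓; |JD| = 3.700 ✗.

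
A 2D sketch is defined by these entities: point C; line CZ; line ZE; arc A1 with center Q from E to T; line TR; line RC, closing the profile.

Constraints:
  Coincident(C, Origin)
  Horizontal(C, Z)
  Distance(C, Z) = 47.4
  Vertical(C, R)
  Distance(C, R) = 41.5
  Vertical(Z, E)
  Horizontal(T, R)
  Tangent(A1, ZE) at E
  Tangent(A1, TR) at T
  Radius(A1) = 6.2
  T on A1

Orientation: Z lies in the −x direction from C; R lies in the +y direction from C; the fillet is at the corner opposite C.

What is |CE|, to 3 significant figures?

59.1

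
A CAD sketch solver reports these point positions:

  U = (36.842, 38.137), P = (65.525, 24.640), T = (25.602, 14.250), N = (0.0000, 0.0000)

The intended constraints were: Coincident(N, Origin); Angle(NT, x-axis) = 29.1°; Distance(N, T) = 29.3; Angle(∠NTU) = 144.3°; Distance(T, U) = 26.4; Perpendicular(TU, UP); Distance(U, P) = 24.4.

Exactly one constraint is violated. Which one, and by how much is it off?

Distance(U, P) = 24.4 — off by 7.30.

N = (0.00, 0.00) ✓; NT at 29.10° ✓; |NT| = 29.30 ✓; ∠NTU = 144.3° ✓; |TU| = 26.40 ✓; ∠(TU, UP) = 90.00° ✓; |UP| = 31.70 ✗.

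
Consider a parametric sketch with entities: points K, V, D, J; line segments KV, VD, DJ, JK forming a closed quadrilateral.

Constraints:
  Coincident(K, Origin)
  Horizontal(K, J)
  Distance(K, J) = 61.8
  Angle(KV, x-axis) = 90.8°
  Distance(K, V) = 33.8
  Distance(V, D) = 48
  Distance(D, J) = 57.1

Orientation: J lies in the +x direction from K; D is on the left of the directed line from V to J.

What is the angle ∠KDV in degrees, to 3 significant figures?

26.6°

Checks: |KJ| = 61.80 ✓; |KV| = 33.80 ✓; |VD| = 48.00 ✓; |DJ| = 57.10 ✓.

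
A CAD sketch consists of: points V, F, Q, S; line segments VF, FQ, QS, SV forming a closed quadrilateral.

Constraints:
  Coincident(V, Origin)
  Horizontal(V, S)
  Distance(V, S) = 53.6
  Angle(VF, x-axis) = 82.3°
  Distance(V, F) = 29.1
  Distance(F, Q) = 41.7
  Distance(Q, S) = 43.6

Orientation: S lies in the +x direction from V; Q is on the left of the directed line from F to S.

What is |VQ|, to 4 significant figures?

60.61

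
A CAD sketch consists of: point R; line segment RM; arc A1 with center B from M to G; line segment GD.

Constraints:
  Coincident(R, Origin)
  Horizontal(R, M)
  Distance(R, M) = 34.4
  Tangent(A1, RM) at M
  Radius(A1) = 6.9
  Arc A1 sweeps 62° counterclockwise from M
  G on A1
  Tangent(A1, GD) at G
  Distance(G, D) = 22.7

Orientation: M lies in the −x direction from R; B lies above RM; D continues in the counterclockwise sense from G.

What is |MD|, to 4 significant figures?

29.02

On A1, M sits at bearing -90° from B; a 62° counterclockwise sweep puts G at bearing -28°, so G = B + 6.9·(cos -28°, sin -28°) = (-28.31, 3.661). A1 meets GD tangentially, so BG is at right angles to GD, so GD runs along (−sin -28°, cos -28°); with |GD| = 22.7, D = (-17.65, 23.70). Then |MD| = |D − M| = 29.02.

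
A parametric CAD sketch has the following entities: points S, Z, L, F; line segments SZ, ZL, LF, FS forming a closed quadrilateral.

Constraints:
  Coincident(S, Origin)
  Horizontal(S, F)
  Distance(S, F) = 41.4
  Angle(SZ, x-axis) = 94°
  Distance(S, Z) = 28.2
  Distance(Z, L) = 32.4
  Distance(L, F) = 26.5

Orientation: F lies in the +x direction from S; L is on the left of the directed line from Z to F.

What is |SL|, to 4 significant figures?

38.55

S is at the origin; S and F share the same y with |SF| = 41.4 and F in +x, so F = (41.4, 0). SZ runs at 94.0° with |SZ| = 28.2, so Z = (-1.967, 28.13). L is determined by |ZL| = 32.4 and |LF| = 26.5 together: it lies at the intersection of circle(Z, 32.4) and circle(F, 26.5). With |ZF| = 51.69, the foot of the radical line on ZF is 29.21 from Z and the perpendicular offset is √(32.4² − 29.21²) = 14.02. Taking the left-of-ZF solution: L = (30.17, 24.00).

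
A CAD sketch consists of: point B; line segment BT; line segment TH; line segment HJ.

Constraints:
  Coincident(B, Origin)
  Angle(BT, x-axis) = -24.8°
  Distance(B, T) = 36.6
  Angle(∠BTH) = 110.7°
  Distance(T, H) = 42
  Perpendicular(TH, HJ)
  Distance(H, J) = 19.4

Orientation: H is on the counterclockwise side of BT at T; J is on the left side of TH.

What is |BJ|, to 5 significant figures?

56.906

B is at the origin; BT runs at -24.8° with length 36.6, so T = 36.6·(cos -24.8°, sin -24.8°) = (33.225, -15.352). ∠BTH = 110.7°, so TH runs at -24.8° + (180° − 110.7°) = 44.500° from the x-axis; with |TH| = 42.0, H = T + 42.0·(cos 44.500°, sin 44.500°) = (63.181, 14.086). TH is perpendicular to HJ; with |HJ| = 19.4 on the left of TH, J = H + 19.4·(-0.70091, 0.71325) = (49.584, 27.923). Then |BJ| = |J − B| = 56.906.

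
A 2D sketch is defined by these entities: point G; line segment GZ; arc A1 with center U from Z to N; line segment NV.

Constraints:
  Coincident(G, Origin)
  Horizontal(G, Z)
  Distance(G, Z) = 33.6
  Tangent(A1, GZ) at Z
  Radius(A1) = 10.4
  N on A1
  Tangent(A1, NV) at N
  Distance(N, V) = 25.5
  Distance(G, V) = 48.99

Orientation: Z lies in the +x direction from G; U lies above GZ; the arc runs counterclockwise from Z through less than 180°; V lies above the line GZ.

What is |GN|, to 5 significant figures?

45.447

G is at the origin; G and Z share the same y with |GZ| = 33.6 and Z on the +x side, so Z = (33.600, 0.0000). Tangency of A1 to GZ means the radius UZ is perpendicular to GZ, so U = Z + (0, 10.4) = (33.600, 10.400). Since UN ⟂ NV (tangency), |UV| = √(10.4² + 25.5²) = 27.539 regardless of where N sits on A1. So V lies on both circle(G, 48.99) and circle(U, 27.539); the above-GZ intersection is V = (31.130, 37.828). N is the foot of the tangent from V: N = (42.839, 15.176).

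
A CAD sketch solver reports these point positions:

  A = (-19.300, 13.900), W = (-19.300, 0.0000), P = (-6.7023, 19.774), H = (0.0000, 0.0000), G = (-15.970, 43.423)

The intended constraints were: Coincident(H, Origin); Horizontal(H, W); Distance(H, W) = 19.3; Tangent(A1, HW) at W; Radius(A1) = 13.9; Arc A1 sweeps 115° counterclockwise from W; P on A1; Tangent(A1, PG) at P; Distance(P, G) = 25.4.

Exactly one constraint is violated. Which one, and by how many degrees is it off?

Tangent(A1, PG) at P — off by 3.60°.

H = (0.00, 0.00) ✓; H.y = 0.00, W.y = 0.00 ✓; |HW| = 19.30 ✓; ∠(AW, WH) = 90.00° ✓; |AW| = 13.90 ✓; bearing(A→P) − bearing(A→W) = 115.0° ✓; |AP| = 13.90 ✓; ∠(AP, PG) = 93.60° ✗; |PG| = 25.40 ✓.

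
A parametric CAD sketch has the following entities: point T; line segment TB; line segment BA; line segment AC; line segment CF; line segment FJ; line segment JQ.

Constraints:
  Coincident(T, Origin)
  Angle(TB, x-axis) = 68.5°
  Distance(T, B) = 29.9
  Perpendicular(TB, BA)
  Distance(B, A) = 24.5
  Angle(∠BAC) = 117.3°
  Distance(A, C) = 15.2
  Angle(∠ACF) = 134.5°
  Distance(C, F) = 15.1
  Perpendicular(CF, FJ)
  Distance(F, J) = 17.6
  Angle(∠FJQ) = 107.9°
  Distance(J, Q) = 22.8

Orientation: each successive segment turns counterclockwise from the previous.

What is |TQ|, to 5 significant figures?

31.999

CF ⟂ FJ, so FJ runs at -3.3000°; with |FJ| = 17.6, J = (-6.5720, 10.699). ∠FJQ = 107.9° gives JQ at 68.800° from the x-axis; with |JQ| = 22.8, Q = (1.6731, 31.956). Then |TQ| = |Q − T| = 31.999.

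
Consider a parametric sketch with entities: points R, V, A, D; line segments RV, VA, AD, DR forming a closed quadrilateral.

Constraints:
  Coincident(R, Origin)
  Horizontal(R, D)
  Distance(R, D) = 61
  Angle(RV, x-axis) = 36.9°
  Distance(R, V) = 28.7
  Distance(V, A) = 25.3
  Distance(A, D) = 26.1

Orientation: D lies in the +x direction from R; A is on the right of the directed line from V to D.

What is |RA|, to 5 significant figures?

35.677

Checks: RV at 36.90° ✓; |VA| = 25.30 ✓; |AD| = 26.10 ✓.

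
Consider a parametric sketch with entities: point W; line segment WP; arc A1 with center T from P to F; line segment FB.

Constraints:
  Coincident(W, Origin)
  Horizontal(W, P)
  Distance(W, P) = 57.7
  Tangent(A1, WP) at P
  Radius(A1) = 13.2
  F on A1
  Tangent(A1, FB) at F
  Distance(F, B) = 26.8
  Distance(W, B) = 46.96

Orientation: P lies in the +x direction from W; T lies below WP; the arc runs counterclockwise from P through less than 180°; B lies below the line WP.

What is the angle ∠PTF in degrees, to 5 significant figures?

65.059°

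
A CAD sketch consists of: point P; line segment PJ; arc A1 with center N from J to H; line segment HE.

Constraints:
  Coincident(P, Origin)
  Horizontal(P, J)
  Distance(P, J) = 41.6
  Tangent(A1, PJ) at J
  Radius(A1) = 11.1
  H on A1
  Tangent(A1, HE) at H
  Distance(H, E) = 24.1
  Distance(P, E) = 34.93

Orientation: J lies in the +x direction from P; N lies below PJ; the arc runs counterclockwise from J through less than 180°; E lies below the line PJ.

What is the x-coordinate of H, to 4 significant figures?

31.63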